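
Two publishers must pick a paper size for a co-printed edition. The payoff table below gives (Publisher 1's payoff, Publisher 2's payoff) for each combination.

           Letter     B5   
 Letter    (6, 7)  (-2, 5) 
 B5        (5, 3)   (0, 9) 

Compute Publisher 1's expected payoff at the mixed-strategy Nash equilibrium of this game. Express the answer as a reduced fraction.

Publisher 2 mixes with probability q on Letter, chosen so Publisher 1 is indifferent: 6q + (-2)(1−q) = 5q + 0(1−q) gives q = 2/3.
Publisher 1's expected payoff (from either row, since indifferent) is 6·2/3 + (-2)·1/3 = 10/3.

10/3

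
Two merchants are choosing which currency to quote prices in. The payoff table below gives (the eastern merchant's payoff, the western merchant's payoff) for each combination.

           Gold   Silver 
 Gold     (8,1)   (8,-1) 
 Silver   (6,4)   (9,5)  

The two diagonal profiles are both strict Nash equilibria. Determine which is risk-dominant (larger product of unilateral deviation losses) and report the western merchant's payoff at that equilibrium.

1

At both Gold: the eastern merchant loses 8 − 6 = 2 by deviating; the western merchant loses 1 − (-1) = 2. Product = 2·2 = 4.
At both Silver: the eastern merchant loses 9 − 8 = 1 by deviating; the western merchant loses 5 − 4 = 1. Product = 1·1 = 1.
4 > 1, so both Gold is risk-dominant. The western merchant's payoff there is 1.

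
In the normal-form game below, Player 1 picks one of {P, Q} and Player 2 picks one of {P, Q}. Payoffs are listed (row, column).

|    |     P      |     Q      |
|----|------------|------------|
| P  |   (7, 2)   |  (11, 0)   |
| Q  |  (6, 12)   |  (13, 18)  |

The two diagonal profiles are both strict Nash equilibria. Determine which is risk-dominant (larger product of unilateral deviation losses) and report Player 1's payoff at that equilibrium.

13

At both P: Player 1 loses 7 − 6 = 1 by deviating; Player 2 loses 2 − 0 = 2. Product = 1·2 = 2.
At both Q: Player 1 loses 13 − 11 = 2 by deviating; Player 2 loses 18 − 12 = 6. Product = 2·6 = 12.
12 > 2, so both Q is risk-dominant. Player 1's payoff there is 13.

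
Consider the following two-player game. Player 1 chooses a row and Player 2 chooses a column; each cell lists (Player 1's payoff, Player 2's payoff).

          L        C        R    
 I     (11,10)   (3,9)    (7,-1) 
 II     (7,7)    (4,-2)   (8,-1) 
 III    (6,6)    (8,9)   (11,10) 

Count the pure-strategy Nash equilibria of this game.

(I, L): Player 1 gets 11 (best alternative 7); Player 2 gets 10 (best alternative 9). Neither deviates — NE.
(III, R): Player 1 gets 11 (best alternative 8); Player 2 gets 10 (best alternative 9). Neither deviates — NE.
(II, C) is not a NE: Player 1 would switch to III (8 > 4).
No other cell survives both best-response checks, so there are 2 pure NE.

2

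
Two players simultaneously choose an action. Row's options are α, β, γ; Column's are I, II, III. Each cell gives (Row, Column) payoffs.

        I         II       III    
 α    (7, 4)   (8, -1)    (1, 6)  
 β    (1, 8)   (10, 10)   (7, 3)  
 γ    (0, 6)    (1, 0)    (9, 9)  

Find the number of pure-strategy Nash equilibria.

2

(β, II): Row gets 10 (best alternative 8); Column gets 10 (best alternative 8). Neither deviates — NE.
(γ, III): Row gets 9 (best alternative 7); Column gets 9 (best alternative 6). Neither deviates — NE.
(α, I) is not a NE: Column would switch to III (6 > 4).
No other cell survives both best-response checks, so there are 2 pure NE.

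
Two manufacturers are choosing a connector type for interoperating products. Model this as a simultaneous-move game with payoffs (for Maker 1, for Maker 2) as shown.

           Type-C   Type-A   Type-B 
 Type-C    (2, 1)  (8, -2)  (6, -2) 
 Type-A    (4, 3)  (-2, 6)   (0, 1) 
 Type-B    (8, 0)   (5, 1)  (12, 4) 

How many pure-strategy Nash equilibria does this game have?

Both Type-B: Maker 1 gets 12 (best alternative 6); Maker 2 gets 4 (best alternative 1). Neither deviates — NE.
Both Type-A is not a NE: Maker 1 would switch to Type-C (8 > -2).
No other cell survives both best-response checks, so there is 1 pure NE.

1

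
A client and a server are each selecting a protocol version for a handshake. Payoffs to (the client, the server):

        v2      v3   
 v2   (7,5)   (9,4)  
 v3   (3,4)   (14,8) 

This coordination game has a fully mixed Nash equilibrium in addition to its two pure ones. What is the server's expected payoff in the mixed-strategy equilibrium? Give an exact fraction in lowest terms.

24/5

The client mixes with probability p on v2, chosen so the server is indifferent: 5p + 4(1−p) = 4p + 8(1−p) gives p = 4/5.
The server's expected payoff is 5·4/5 + 4·1/5 = 24/5.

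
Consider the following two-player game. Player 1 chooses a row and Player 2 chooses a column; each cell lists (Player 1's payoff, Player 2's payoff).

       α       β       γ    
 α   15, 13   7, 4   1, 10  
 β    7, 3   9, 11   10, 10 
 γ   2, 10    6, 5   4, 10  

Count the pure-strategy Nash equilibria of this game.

Both α: Player 1 gets 15 (best alternative 7); Player 2 gets 13 (best alternative 10). Neither deviates — NE.
Both β: Player 1 gets 9 (best alternative 7); Player 2 gets 11 (best alternative 10). Neither deviates — NE.
Both γ is not a NE: Player 1 would switch to β (10 > 4).
No other cell survives both best-response checks, so there are 2 pure NE.

2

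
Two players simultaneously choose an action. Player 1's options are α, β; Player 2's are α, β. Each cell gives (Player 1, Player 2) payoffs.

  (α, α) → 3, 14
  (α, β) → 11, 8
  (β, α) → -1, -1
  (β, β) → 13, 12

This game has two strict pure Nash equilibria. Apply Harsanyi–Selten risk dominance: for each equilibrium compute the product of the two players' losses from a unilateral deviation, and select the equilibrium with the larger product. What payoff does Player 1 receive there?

At both α: Player 1 loses 3 − (-1) = 4 by deviating; Player 2 loses 14 − 8 = 6. Product = 4·6 = 24.
At both β: Player 1 loses 13 − 11 = 2 by deviating; Player 2 loses 12 − (-1) = 13. Product = 2·13 = 26.
26 > 24, so both β is risk-dominant. Player 1's payoff there is 13.

13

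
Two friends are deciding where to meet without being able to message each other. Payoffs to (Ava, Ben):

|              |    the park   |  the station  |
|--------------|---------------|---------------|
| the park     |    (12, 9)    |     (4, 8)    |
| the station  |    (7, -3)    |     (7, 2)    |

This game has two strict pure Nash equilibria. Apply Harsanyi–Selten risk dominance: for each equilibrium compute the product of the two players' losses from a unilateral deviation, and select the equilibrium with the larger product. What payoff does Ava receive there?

At both the park: Ava loses 12 − 7 = 5 by deviating; Ben loses 9 − 8 = 1. Product = 5·1 = 5.
At both the station: Ava loses 7 − 4 = 3 by deviating; Ben loses 2 − (-3) = 5. Product = 3·5 = 15.
15 > 5, so both the station is risk-dominant. Ava's payoff there is 7.

7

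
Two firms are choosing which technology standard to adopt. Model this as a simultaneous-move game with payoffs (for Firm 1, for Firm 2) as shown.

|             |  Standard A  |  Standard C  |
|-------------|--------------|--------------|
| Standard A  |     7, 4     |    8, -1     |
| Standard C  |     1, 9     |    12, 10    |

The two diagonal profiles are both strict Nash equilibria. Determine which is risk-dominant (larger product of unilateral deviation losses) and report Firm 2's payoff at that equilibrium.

At both Standard A: Firm 1 loses 7 − 1 = 6 by deviating; Firm 2 loses 4 − (-1) = 5. Product = 6·5 = 30.
At both Standard C: Firm 1 loses 12 − 8 = 4 by deviating; Firm 2 loses 10 − 9 = 1. Product = 4·1 = 4.
30 > 4, so both Standard A is risk-dominant. Firm 2's payoff there is 4.

4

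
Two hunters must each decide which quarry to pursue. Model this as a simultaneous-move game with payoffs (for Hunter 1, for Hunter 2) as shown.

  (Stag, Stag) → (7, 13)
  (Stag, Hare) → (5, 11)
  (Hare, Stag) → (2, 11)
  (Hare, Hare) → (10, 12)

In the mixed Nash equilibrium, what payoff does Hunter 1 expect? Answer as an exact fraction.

Hunter 2 mixes with probability q on Stag, chosen so Hunter 1 is indifferent: 7q + 5(1−q) = 2q + 10(1−q) gives q = 1/2.
Hunter 1's expected payoff (from either row, since indifferent) is 7·1/2 + 5·1/2 = 6.

6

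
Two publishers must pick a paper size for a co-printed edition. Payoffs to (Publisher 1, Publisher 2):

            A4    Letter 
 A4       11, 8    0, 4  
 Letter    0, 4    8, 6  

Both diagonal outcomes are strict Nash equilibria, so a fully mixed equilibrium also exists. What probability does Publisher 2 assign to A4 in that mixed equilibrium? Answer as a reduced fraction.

8/19

Publisher 2's mix q on A4 must make Publisher 1 indifferent between A4 and Letter.
Publisher 1's payoff from A4: 11q + 0(1−q). From Letter: 0q + 8(1−q).
Set equal: 11q = 8(1−q) → q = 8/19.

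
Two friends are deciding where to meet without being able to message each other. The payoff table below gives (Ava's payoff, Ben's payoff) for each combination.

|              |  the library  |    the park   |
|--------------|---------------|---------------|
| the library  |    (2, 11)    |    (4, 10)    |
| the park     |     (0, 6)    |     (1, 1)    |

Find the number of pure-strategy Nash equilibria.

1

Both the library: Ava gets 2 (best alternative 0); Ben gets 11 (best alternative 10). Neither deviates — NE.
Both the park is not a NE: Ava would switch to the library (4 > 1).
No other cell survives both best-response checks, so there is 1 pure NE.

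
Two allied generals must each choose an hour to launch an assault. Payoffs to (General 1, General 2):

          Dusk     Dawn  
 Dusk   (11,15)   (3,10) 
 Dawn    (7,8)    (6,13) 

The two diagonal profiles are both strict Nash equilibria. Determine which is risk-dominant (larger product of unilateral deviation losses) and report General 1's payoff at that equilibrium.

11

At both Dusk: General 1 loses 11 − 7 = 4 by deviating; General 2 loses 15 − 10 = 5. Product = 4·5 = 20.
At both Dawn: General 1 loses 6 − 3 = 3 by deviating; General 2 loses 13 − 8 = 5. Product = 3·5 = 15.
20 > 15, so both Dusk is risk-dominant. General 1's payoff there is 11.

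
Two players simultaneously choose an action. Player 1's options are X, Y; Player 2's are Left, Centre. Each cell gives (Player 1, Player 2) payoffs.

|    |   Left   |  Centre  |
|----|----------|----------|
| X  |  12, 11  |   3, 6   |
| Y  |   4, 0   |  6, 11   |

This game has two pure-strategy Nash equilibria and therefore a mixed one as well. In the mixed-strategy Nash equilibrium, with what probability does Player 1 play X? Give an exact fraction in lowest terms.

11/16

Player 1's mix p on X must make Player 2 indifferent between Left and Centre.
Player 2's payoff from Left: 11p + 0(1−p). From Centre: 6p + 11(1−p).
Set equal: 5p = 11(1−p) → p = 11/16.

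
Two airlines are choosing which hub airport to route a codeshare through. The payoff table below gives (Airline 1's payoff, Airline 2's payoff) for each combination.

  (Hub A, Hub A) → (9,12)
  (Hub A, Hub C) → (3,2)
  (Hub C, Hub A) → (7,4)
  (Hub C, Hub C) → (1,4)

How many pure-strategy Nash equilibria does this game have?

Both Hub A: Airline 1 gets 9 (best alternative 7); Airline 2 gets 12 (best alternative 2). Neither deviates — NE.
Both Hub C is not a NE: Airline 1 would switch to Hub A (3 > 1).
No other cell survives both best-response checks, so there is 1 pure NE.

1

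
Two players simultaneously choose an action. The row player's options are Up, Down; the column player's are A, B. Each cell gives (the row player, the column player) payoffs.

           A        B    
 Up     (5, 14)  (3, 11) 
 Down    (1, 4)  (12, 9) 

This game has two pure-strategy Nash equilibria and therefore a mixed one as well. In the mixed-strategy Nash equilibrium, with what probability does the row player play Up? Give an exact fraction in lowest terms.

The row player's mix p on Up must make the column player indifferent between A and B.
The column player's payoff from A: 14p + 4(1−p). From B: 11p + 9(1−p).
Set equal: 3p = 5(1−p) → p = 5/8.

5/8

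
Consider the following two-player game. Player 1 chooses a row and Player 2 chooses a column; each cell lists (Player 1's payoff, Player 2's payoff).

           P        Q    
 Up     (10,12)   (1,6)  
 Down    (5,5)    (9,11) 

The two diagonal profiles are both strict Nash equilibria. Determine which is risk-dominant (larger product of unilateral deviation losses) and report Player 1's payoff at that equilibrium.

At (Up, P): Player 1 loses 10 − 5 = 5 by deviating; Player 2 loses 12 − 6 = 6. Product = 5·6 = 30.
At (Down, Q): Player 1 loses 9 − 1 = 8 by deviating; Player 2 loses 11 − 5 = 6. Product = 8·6 = 48.
48 > 30, so (Down, Q) is risk-dominant. Player 1's payoff there is 9.

9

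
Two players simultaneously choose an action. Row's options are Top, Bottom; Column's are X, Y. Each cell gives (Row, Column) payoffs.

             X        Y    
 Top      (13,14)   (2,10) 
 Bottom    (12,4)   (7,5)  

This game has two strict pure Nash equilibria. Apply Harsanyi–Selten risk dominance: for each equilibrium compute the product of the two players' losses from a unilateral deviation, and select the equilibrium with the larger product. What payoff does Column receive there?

5

At (Top, X): Row loses 13 − 12 = 1 by deviating; Column loses 14 − 10 = 4. Product = 1·4 = 4.
At (Bottom, Y): Row loses 7 − 2 = 5 by deviating; Column loses 5 − 4 = 1. Product = 5·1 = 5.
5 > 4, so (Bottom, Y) is risk-dominant. Column's payoff there is 5.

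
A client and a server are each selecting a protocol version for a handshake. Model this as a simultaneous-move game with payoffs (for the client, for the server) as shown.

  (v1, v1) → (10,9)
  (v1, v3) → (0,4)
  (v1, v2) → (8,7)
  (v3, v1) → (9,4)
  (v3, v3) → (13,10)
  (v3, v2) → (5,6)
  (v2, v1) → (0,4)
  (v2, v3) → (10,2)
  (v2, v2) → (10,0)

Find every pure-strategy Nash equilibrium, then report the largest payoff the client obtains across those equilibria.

13

Both v1 is a pure NE (the client: 10 ≥ 9; the server: 9 ≥ 7). The client gets 10.
Both v3 is a pure NE (the client: 13 ≥ 10; the server: 10 ≥ 6). The client gets 13.
Every other cell has a profitable deviation for at least one player. Highest of {10, 13} is 13.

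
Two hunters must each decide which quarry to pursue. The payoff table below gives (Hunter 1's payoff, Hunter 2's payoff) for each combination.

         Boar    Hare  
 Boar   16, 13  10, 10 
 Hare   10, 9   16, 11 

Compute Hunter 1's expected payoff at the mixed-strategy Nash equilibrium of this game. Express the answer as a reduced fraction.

Hunter 2 mixes with probability q on Boar, chosen so Hunter 1 is indifferent: 16q + 10(1−q) = 10q + 16(1−q) gives q = 1/2.
Hunter 1's expected payoff (from either row, since indifferent) is 16·1/2 + 10·1/2 = 13.

13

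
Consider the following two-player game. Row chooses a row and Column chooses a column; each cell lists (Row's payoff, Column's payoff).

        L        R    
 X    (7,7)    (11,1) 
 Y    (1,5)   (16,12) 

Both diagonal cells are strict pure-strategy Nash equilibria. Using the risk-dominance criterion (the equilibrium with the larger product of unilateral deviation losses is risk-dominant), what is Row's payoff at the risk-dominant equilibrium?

7

At (X, L): Row loses 7 − 1 = 6 by deviating; Column loses 7 − 1 = 6. Product = 6·6 = 36.
At (Y, R): Row loses 16 − 11 = 5 by deviating; Column loses 12 − 5 = 7. Product = 5·7 = 35.
36 > 35, so (X, L) is risk-dominant. Row's payoff there is 7.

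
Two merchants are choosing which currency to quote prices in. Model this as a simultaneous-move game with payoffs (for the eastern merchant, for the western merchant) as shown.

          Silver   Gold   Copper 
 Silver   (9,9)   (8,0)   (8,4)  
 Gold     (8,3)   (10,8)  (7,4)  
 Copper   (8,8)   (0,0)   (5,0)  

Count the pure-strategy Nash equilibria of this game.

2

Both Silver: the eastern merchant gets 9 (best alternative 8); the western merchant gets 9 (best alternative 4). Neither deviates — NE.
Both Gold: the eastern merchant gets 10 (best alternative 8); the western merchant gets 8 (best alternative 4). Neither deviates — NE.
Both Copper is not a NE: the eastern merchant would switch to Silver (8 > 5).
No other cell survives both best-response checks, so there are 2 pure NE.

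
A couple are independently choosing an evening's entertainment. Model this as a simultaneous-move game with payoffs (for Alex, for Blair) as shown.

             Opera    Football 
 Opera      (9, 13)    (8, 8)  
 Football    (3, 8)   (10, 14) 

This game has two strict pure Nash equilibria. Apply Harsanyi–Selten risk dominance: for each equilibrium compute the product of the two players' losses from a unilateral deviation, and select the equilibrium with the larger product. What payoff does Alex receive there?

9

At both Opera: Alex loses 9 − 3 = 6 by deviating; Blair loses 13 − 8 = 5. Product = 6·5 = 30.
At both Football: Alex loses 10 − 8 = 2 by deviating; Blair loses 14 − 8 = 6. Product = 2·6 = 12.
30 > 12, so both Opera is risk-dominant. Alex's payoff there is 9.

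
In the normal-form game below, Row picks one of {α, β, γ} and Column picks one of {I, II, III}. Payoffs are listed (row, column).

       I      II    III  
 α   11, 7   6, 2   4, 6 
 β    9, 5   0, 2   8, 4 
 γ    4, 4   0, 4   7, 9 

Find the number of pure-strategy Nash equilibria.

(α, I): Row gets 11 (best alternative 9); Column gets 7 (best alternative 6). Neither deviates — NE.
(β, II) is not a NE: Row would switch to α (6 > 0).
No other cell survives both best-response checks, so there is 1 pure NE.

1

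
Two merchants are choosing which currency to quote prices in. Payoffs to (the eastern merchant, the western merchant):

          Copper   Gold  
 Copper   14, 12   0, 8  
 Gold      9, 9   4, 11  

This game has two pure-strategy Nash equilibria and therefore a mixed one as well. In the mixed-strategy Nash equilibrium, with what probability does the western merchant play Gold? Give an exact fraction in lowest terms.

The western merchant's mix q on Copper must make the eastern merchant indifferent between Copper and Gold.
The eastern merchant's payoff from Copper: 14q + 0(1−q). From Gold: 9q + 4(1−q).
Set equal: 5q = 4(1−q) → q = 4/9.
Probability on Gold is 1 − 4/9 = 5/9.

5/9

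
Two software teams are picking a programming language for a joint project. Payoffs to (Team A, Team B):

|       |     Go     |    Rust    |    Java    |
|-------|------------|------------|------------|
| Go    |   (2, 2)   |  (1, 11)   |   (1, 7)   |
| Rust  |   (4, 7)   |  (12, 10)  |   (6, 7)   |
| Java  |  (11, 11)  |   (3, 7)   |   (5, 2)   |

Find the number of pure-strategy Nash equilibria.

2

Both Rust: Team A gets 12 (best alternative 3); Team B gets 10 (best alternative 7). Neither deviates — NE.
(Java, Go): Team A gets 11 (best alternative 4); Team B gets 11 (best alternative 7). Neither deviates — NE.
Both Java is not a NE: Team A would switch to Rust (6 > 5).
No other cell survives both best-response checks, so there are 2 pure NE.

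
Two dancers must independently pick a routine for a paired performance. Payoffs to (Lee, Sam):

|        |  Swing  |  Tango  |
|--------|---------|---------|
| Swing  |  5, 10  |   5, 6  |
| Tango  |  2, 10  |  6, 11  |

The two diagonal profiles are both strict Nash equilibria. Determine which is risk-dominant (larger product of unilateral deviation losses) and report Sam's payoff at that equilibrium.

At both Swing: Lee loses 5 − 2 = 3 by deviating; Sam loses 10 − 6 = 4. Product = 3·4 = 12.
At both Tango: Lee loses 6 − 5 = 1 by deviating; Sam loses 11 − 10 = 1. Product = 1·1 = 1.
12 > 1, so both Swing is risk-dominant. Sam's payoff there is 10.

10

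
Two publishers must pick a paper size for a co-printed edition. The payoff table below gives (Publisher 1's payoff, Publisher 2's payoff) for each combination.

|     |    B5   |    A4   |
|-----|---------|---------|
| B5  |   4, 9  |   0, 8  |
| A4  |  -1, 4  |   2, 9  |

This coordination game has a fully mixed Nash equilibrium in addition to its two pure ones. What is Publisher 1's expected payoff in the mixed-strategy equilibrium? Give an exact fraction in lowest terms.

8/7

Publisher 2 mixes with probability q on B5, chosen so Publisher 1 is indifferent: 4q + 0(1−q) = (-1)q + 2(1−q) gives q = 2/7.
Publisher 1's expected payoff (from either row, since indifferent) is 4·2/7 + 0·5/7 = 8/7.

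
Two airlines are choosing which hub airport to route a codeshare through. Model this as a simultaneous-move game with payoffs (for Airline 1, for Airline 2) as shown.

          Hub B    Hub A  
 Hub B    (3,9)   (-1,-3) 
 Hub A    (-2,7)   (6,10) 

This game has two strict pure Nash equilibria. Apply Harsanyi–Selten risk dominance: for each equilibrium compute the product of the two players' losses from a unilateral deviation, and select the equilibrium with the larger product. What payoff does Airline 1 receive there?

3

At both Hub B: Airline 1 loses 3 − (-2) = 5 by deviating; Airline 2 loses 9 − (-3) = 12. Product = 5·12 = 60.
At both Hub A: Airline 1 loses 6 − (-1) = 7 by deviating; Airline 2 loses 10 − 7 = 3. Product = 7·3 = 21.
60 > 21, so both Hub B is risk-dominant. Airline 1's payoff there is 3.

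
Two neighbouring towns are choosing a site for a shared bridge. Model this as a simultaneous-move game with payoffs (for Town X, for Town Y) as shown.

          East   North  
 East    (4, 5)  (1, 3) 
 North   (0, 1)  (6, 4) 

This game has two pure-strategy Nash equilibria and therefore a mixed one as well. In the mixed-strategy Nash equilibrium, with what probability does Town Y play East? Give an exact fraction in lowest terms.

5/9

Town Y's mix q on East must make Town X indifferent between East and North.
Town X's payoff from East: 4q + 1(1−q). From North: 0q + 6(1−q).
Set equal: 4q = 5(1−q) → q = 5/9.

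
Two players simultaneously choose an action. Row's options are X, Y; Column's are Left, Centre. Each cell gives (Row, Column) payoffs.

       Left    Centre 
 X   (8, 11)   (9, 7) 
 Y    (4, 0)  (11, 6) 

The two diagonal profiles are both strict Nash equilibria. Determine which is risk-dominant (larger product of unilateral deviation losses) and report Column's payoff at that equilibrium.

At (X, Left): Row loses 8 − 4 = 4 by deviating; Column loses 11 − 7 = 4. Product = 4·4 = 16.
At (Y, Centre): Row loses 11 − 9 = 2 by deviating; Column loses 6 − 0 = 6. Product = 2·6 = 12.
16 > 12, so (X, Left) is risk-dominant. Column's payoff there is 11.

11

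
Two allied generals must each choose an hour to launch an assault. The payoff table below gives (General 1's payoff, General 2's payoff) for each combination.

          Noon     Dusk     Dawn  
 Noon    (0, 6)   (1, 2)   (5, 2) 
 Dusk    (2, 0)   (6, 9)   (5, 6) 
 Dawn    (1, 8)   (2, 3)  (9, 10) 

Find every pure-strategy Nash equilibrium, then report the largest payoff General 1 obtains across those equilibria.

Both Dusk is a pure NE (General 1: 6 ≥ 2; General 2: 9 ≥ 6). General 1 gets 6.
Both Dawn is a pure NE (General 1: 9 ≥ 5; General 2: 10 ≥ 8). General 1 gets 9.
Every other cell has a profitable deviation for at least one player. Highest of {6, 9} is 9.

9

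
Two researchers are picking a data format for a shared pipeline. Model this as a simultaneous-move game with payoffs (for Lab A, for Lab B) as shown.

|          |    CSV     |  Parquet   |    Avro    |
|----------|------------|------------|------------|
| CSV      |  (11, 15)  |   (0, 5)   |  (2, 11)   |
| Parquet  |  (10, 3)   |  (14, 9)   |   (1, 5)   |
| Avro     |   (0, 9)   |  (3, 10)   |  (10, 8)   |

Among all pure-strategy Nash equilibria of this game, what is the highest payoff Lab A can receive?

14

Both CSV is a pure NE (Lab A: 11 ≥ 10; Lab B: 15 ≥ 11). Lab A gets 11.
Both Parquet is a pure NE (Lab A: 14 ≥ 3; Lab B: 9 ≥ 5). Lab A gets 14.
Every other cell has a profitable deviation for at least one player. Highest of {11, 14} is 14.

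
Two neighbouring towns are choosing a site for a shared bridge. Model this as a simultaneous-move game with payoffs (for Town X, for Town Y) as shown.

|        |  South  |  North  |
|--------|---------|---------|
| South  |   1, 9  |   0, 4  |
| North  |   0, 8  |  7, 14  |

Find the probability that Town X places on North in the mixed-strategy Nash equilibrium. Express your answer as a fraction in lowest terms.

5/11

Town X's mix p on South must make Town Y indifferent between South and North.
Town Y's payoff from South: 9p + 8(1−p). From North: 4p + 14(1−p).
Set equal: 5p = 6(1−p) → p = 6/11.
Probability on North is 1 − 6/11 = 5/11.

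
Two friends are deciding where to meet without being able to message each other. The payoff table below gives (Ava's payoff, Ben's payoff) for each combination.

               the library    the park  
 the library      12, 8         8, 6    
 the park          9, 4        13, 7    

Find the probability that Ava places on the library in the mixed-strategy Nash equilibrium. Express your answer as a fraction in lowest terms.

Ava's mix p on the library must make Ben indifferent between the library and the park.
Ben's payoff from the library: 8p + 4(1−p). From the park: 6p + 7(1−p).
Set equal: 2p = 3(1−p) → p = 3/5.

3/5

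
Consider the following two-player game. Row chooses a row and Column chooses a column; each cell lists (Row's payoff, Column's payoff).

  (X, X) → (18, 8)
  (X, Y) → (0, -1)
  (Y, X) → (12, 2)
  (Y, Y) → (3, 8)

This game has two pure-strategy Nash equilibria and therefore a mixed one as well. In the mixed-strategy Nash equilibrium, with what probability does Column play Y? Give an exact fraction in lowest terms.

Column's mix q on X must make Row indifferent between X and Y.
Row's payoff from X: 18q + 0(1−q). From Y: 12q + 3(1−q).
Set equal: 6q = 3(1−q) → q = 3/9 = 1/3.
Probability on Y is 1 − 1/3 = 2/3.

2/3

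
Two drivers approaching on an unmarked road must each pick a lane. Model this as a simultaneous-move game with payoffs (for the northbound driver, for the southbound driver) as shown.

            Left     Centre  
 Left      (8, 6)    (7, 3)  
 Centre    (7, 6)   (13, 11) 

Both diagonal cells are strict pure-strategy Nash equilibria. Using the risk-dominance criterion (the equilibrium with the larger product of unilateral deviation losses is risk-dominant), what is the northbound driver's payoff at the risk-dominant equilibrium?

At both Left: the northbound driver loses 8 − 7 = 1 by deviating; the southbound driver loses 6 − 3 = 3. Product = 1·3 = 3.
At both Centre: the northbound driver loses 13 − 7 = 6 by deviating; the southbound driver loses 11 − 6 = 5. Product = 6·5 = 30.
30 > 3, so both Centre is risk-dominant. The northbound driver's payoff there is 13.

13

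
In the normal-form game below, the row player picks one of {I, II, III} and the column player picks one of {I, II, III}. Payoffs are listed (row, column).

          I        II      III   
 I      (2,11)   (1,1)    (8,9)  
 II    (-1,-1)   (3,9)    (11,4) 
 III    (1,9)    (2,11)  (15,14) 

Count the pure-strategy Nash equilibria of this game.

Both I: the row player gets 2 (best alternative 1); the column player gets 11 (best alternative 9). Neither deviates — NE.
Both II: the row player gets 3 (best alternative 2); the column player gets 9 (best alternative 4). Neither deviates — NE.
Both III: the row player gets 15 (best alternative 11); the column player gets 14 (best alternative 11). Neither deviates — NE.
(II, I) is not a NE: the row player would switch to I (2 > -1).
No other cell survives both best-response checks, so there are 3 pure NE.

3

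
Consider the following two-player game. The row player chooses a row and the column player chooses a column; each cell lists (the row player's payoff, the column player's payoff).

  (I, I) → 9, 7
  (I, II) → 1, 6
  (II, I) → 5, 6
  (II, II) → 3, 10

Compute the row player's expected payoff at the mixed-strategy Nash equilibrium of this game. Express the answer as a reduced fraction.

The column player mixes with probability q on I, chosen so the row player is indifferent: 9q + 1(1−q) = 5q + 3(1−q) gives q = 1/3.
The row player's expected payoff (from either row, since indifferent) is 9·1/3 + 1·2/3 = 11/3.

11/3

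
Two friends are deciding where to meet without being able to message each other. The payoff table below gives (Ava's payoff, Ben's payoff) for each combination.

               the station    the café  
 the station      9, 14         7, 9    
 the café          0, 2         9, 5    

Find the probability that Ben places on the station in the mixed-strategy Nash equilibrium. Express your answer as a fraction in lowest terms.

2/11

Ben's mix q on the station must make Ava indifferent between the station and the café.
Ava's payoff from the station: 9q + 7(1−q). From the café: 0q + 9(1−q).
Set equal: 9q = 2(1−q) → q = 2/11.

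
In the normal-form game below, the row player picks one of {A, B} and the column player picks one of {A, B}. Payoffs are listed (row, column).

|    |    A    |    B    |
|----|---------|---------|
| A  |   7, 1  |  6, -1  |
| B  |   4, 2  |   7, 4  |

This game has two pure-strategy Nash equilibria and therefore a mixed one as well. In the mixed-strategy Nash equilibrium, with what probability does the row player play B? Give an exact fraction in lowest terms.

The row player's mix p on A must make the column player indifferent between A and B.
The column player's payoff from A: 1p + 2(1−p). From B: (-1)p + 4(1−p).
Set equal: 2p = 2(1−p) → p = 2/4 = 1/2.
Probability on B is 1 − 1/2 = 1/2.

1/2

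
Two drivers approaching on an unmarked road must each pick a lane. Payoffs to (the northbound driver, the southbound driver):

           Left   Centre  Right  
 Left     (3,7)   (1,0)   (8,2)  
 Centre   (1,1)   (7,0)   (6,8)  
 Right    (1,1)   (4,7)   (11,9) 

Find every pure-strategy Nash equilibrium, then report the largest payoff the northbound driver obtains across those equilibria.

Both Left is a pure NE (the northbound driver: 3 ≥ 1; the southbound driver: 7 ≥ 2). The northbound driver gets 3.
Both Right is a pure NE (the northbound driver: 11 ≥ 8; the southbound driver: 9 ≥ 7). The northbound driver gets 11.
Every other cell has a profitable deviation for at least one player. Highest of {3, 11} is 11.

11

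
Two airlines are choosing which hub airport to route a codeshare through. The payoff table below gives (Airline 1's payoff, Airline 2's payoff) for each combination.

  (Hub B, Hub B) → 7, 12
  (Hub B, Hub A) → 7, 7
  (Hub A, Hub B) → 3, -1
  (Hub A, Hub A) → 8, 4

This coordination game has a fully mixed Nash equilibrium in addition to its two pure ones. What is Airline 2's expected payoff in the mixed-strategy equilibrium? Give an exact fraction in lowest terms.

Airline 1 mixes with probability p on Hub B, chosen so Airline 2 is indifferent: 12p + (-1)(1−p) = 7p + 4(1−p) gives p = 1/2.
Airline 2's expected payoff is 12·1/2 + (-1)·1/2 = 11/2.

11/2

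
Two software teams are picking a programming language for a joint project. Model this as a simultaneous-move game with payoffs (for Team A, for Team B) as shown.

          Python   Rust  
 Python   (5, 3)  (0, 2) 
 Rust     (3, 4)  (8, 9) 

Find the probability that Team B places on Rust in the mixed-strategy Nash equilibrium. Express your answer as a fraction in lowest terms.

Team B's mix q on Python must make Team A indifferent between Python and Rust.
Team A's payoff from Python: 5q + 0(1−q). From Rust: 3q + 8(1−q).
Set equal: 2q = 8(1−q) → q = 8/10 = 4/5.
Probability on Rust is 1 − 4/5 = 1/5.

1/5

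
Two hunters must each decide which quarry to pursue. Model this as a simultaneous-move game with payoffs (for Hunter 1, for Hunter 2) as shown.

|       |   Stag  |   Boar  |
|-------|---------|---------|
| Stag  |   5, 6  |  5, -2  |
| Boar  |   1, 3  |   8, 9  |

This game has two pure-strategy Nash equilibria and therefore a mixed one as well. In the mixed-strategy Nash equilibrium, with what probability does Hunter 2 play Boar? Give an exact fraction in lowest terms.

Hunter 2's mix q on Stag must make Hunter 1 indifferent between Stag and Boar.
Hunter 1's payoff from Stag: 5q + 5(1−q). From Boar: 1q + 8(1−q).
Set equal: 4q = 3(1−q) → q = 3/7.
Probability on Boar is 1 − 3/7 = 4/7.

4/7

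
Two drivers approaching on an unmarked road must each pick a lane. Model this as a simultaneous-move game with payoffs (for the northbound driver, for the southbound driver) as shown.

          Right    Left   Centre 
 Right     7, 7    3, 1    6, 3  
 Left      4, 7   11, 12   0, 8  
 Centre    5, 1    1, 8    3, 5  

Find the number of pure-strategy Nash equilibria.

2

Both Right: the northbound driver gets 7 (best alternative 5); the southbound driver gets 7 (best alternative 3). Neither deviates — NE.
Both Left: the northbound driver gets 11 (best alternative 3); the southbound driver gets 12 (best alternative 8). Neither deviates — NE.
Both Centre is not a NE: the northbound driver would switch to Right (6 > 3).
No other cell survives both best-response checks, so there are 2 pure NE.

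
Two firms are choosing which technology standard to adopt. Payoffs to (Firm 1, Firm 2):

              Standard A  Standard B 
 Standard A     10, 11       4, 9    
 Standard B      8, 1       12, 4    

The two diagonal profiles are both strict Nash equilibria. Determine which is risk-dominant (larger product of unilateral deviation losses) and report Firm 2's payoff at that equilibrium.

4

At both Standard A: Firm 1 loses 10 − 8 = 2 by deviating; Firm 2 loses 11 − 9 = 2. Product = 2·2 = 4.
At both Standard B: Firm 1 loses 12 − 4 = 8 by deviating; Firm 2 loses 4 − 1 = 3. Product = 8·3 = 24.
24 > 4, so both Standard B is risk-dominant. Firm 2's payoff there is 4.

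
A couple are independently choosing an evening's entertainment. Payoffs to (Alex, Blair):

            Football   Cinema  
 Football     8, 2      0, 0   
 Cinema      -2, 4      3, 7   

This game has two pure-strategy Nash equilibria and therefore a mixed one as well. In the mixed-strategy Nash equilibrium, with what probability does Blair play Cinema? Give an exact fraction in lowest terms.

Blair's mix q on Football must make Alex indifferent between Football and Cinema.
Alex's payoff from Football: 8q + 0(1−q). From Cinema: (-2)q + 3(1−q).
Set equal: 10q = 3(1−q) → q = 3/13.
Probability on Cinema is 1 − 3/13 = 10/13.

10/13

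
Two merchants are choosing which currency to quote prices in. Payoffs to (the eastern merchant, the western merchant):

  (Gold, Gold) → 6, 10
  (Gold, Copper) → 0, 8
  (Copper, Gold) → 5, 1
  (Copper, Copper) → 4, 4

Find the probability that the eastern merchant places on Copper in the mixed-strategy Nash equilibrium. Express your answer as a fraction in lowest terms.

2/5

The eastern merchant's mix p on Gold must make the western merchant indifferent between Gold and Copper.
The western merchant's payoff from Gold: 10p + 1(1−p). From Copper: 8p + 4(1−p).
Set equal: 2p = 3(1−p) → p = 3/5.
Probability on Copper is 1 − 3/5 = 2/5.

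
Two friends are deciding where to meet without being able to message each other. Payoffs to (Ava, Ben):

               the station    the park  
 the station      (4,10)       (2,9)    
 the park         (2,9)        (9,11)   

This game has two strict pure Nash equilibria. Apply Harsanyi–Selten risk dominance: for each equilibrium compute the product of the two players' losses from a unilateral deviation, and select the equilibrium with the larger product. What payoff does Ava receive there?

At both the station: Ava loses 4 − 2 = 2 by deviating; Ben loses 10 − 9 = 1. Product = 2·1 = 2.
At both the park: Ava loses 9 − 2 = 7 by deviating; Ben loses 11 − 9 = 2. Product = 7·2 = 14.
14 > 2, so both the park is risk-dominant. Ava's payoff there is 9.

9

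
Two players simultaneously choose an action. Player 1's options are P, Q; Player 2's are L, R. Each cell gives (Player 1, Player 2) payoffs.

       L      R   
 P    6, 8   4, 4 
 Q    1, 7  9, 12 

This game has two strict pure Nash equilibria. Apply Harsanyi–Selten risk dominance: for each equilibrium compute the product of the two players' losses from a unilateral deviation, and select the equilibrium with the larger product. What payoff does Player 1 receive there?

At (P, L): Player 1 loses 6 − 1 = 5 by deviating; Player 2 loses 8 − 4 = 4. Product = 5·4 = 20.
At (Q, R): Player 1 loses 9 − 4 = 5 by deviating; Player 2 loses 12 − 7 = 5. Product = 5·5 = 25.
25 > 20, so (Q, R) is risk-dominant. Player 1's payoff there is 9.

9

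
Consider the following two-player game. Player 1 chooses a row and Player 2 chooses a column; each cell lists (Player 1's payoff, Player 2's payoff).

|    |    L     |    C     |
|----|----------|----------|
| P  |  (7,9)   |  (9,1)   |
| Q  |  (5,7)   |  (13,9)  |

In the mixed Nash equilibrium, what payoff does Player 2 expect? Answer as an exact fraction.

Player 1 mixes with probability p on P, chosen so Player 2 is indifferent: 9p + 7(1−p) = 1p + 9(1−p) gives p = 1/5.
Player 2's expected payoff is 9·1/5 + 7·4/5 = 37/5.

37/5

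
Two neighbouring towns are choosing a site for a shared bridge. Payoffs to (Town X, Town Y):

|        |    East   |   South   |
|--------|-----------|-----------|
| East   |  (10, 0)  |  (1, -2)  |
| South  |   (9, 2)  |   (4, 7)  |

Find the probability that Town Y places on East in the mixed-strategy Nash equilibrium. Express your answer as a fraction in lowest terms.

Town Y's mix q on East must make Town X indifferent between East and South.
Town X's payoff from East: 10q + 1(1−q). From South: 9q + 4(1−q).
Set equal: 1q = 3(1−q) → q = 3/4.

3/4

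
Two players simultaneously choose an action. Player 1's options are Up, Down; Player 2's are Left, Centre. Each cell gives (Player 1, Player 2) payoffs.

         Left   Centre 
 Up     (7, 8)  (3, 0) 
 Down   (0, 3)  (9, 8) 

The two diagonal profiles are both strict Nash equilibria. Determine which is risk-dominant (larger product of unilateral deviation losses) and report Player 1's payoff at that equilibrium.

7

At (Up, Left): Player 1 loses 7 − 0 = 7 by deviating; Player 2 loses 8 − 0 = 8. Product = 7·8 = 56.
At (Down, Centre): Player 1 loses 9 − 3 = 6 by deviating; Player 2 loses 8 − 3 = 5. Product = 6·5 = 30.
56 > 30, so (Up, Left) is risk-dominant. Player 1's payoff there is 7.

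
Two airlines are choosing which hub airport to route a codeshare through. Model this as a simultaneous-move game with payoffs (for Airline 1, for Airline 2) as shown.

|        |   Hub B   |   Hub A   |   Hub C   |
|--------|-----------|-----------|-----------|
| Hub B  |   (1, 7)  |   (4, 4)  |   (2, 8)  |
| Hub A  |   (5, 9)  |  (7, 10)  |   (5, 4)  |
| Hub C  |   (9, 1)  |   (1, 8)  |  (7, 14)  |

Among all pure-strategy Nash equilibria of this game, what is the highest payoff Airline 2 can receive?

14

Both Hub A is a pure NE (Airline 1: 7 ≥ 4; Airline 2: 10 ≥ 9). Airline 2 gets 10.
Both Hub C is a pure NE (Airline 1: 7 ≥ 5; Airline 2: 14 ≥ 8). Airline 2 gets 14.
Every other cell has a profitable deviation for at least one player. Highest of {10, 14} is 14.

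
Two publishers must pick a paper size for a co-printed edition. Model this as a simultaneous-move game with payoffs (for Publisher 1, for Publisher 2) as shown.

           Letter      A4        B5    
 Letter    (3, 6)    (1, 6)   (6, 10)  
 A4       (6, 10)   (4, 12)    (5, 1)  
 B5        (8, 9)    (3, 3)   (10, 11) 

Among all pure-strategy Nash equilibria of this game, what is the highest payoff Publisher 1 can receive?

10

Both A4 is a pure NE (Publisher 1: 4 ≥ 3; Publisher 2: 12 ≥ 10). Publisher 1 gets 4.
Both B5 is a pure NE (Publisher 1: 10 ≥ 6; Publisher 2: 11 ≥ 9). Publisher 1 gets 10.
Every other cell has a profitable deviation for at least one player. Highest of {4, 10} is 10.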